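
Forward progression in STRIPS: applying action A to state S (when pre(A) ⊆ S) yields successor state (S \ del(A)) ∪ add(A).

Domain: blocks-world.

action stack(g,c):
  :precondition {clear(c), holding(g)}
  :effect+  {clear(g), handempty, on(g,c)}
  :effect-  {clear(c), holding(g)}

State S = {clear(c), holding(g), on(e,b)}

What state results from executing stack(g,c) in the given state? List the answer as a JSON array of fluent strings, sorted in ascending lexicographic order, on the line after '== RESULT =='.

Compute (S \ del) ∪ add:
  pre ⊆ S: {clear(c), holding(g)} ⊆ S  — applicable
  S \ del = {on(e,b)}
  ∪ add   = {clear(g), handempty, on(e,b), on(g,c)}

== RESULT ==
["clear(g)", "handempty", "on(e,b)", "on(g,c)"]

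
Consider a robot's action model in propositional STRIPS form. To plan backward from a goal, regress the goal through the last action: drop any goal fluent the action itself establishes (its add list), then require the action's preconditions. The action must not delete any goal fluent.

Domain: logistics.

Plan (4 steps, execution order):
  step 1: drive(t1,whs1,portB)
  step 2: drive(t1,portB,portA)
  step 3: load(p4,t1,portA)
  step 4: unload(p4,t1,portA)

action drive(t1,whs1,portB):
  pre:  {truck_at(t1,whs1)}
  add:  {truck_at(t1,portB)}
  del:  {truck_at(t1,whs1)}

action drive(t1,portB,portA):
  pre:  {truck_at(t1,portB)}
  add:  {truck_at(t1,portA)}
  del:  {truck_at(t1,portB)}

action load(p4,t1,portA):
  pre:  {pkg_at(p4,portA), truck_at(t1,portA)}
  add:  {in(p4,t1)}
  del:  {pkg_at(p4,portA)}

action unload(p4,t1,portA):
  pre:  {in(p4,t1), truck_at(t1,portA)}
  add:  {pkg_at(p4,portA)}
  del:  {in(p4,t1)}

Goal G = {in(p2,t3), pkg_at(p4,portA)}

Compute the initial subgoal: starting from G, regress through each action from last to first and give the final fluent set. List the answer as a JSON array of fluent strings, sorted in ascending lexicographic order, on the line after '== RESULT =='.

Work backward from the goal:
  through step 4 (unload(p4,t1,portA)): drop {pkg_at(p4,portA)}, keep {in(p2,t3)}, require {in(p4,t1), truck_at(t1,portA)}
    → {in(p2,t3), in(p4,t1), truck_at(t1,portA)}
  through step 3 (load(p4,t1,portA)): drop {in(p4,t1)}, keep {in(p2,t3), truck_at(t1,portA)}, require {pkg_at(p4,portA), truck_at(t1,portA)}
    → {in(p2,t3), pkg_at(p4,portA), truck_at(t1,portA)}
  through step 2 (drive(t1,portB,portA)): drop {truck_at(t1,portA)}, keep {in(p2,t3), pkg_at(p4,portA)}, require {truck_at(t1,portB)}
    → {in(p2,t3), pkg_at(p4,portA), truck_at(t1,portB)}
  through step 1 (drive(t1,whs1,portB)): drop {truck_at(t1,portB)}, keep {in(p2,t3), pkg_at(p4,portA)}, require {truck_at(t1,whs1)}
    → {in(p2,t3), pkg_at(p4,portA), truck_at(t1,whs1)}

== RESULT ==
["in(p2,t3)", "pkg_at(p4,portA)", "truck_at(t1,whs1)"]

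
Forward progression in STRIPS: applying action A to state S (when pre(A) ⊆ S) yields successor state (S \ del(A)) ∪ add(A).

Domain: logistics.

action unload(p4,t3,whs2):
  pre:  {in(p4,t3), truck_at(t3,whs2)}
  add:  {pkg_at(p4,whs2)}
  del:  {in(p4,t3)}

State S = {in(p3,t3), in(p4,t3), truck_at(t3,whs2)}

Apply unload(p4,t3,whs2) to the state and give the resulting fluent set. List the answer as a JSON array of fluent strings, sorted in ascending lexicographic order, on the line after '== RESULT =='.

Progress:
  pre ⊆ S: {in(p4,t3), truck_at(t3,whs2)} ⊆ S  — applicable
  S \ del = {in(p3,t3), truck_at(t3,whs2)}
  ∪ add   = {in(p3,t3), pkg_at(p4,whs2), truck_at(t3,whs2)}

== RESULT ==
["in(p3,t3)", "pkg_at(p4,whs2)", "truck_at(t3,whs2)"]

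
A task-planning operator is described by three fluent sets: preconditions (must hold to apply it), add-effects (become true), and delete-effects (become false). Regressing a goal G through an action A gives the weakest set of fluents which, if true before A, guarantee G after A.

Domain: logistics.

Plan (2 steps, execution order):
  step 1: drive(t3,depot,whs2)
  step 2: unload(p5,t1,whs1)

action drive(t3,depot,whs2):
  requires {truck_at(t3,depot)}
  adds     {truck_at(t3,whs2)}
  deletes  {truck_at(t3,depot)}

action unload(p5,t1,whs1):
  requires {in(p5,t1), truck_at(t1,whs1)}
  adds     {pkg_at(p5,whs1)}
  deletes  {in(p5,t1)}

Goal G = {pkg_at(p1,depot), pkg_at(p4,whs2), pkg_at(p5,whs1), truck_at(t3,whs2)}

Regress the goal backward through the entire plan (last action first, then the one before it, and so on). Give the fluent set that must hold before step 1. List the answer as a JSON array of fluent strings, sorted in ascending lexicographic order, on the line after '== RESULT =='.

Regress step by step:
  through step 2 (unload(p5,t1,whs1)): drop {pkg_at(p5,whs1)}, keep {pkg_at(p1,depot), pkg_at(p4,whs2), truck_at(t3,whs2)}, require {in(p5,t1), truck_at(t1,whs1)}
    → {in(p5,t1), pkg_at(p1,depot), pkg_at(p4,whs2), truck_at(t1,whs1), truck_at(t3,whs2)}
  through step 1 (drive(t3,depot,whs2)): drop {truck_at(t3,whs2)}, keep {in(p5,t1), pkg_at(p1,depot), pkg_at(p4,whs2), truck_at(t1,whs1)}, require {truck_at(t3,depot)}
    → {in(p5,t1), pkg_at(p1,depot), pkg_at(p4,whs2), truck_at(t1,whs1), truck_at(t3,depot)}

== RESULT ==
["in(p5,t1)", "pkg_at(p1,depot)", "pkg_at(p4,whs2)", "truck_at(t1,whs1)", "truck_at(t3,depot)"]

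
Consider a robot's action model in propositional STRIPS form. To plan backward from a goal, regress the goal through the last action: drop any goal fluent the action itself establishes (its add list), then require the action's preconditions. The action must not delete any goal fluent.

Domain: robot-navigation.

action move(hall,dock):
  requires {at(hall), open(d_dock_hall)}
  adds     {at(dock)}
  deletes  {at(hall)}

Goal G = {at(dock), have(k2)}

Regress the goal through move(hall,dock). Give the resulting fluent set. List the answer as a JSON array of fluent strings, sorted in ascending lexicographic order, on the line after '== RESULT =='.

Regress:
  G ∩ del = {}  (empty — regression defined)
  G \ add = {at(dock), have(k2)} \ {at(dock)} = {have(k2)}
  ∪ pre   = {have(k2)} ∪ {at(hall), open(d_dock_hall)}
          = {at(hall), have(k2), open(d_dock_hall)}

== RESULT ==
["at(hall)", "have(k2)", "open(d_dock_hall)"]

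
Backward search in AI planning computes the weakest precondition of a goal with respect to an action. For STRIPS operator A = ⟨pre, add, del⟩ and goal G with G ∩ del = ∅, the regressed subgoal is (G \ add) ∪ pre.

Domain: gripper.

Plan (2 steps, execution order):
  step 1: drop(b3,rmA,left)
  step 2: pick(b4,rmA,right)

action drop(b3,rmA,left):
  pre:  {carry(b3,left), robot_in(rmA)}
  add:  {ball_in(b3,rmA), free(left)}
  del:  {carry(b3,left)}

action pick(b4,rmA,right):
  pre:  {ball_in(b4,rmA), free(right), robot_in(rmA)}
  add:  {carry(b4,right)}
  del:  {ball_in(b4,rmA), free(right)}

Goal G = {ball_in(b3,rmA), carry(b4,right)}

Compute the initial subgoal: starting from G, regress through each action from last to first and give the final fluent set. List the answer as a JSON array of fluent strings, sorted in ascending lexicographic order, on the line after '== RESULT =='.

Regress step by step:
  through step 2 (pick(b4,rmA,right)): drop {carry(b4,right)}, keep {ball_in(b3,rmA)}, require {ball_in(b4,rmA), free(right), robot_in(rmA)}
    → {ball_in(b3,rmA), ball_in(b4,rmA), free(right), robot_in(rmA)}
  through step 1 (drop(b3,rmA,left)): drop {ball_in(b3,rmA)}, keep {ball_in(b4,rmA), free(right), robot_in(rmA)}, require {carry(b3,left), robot_in(rmA)}
    → {ball_in(b4,rmA), carry(b3,left), free(right), robot_in(rmA)}

== RESULT ==
["ball_in(b4,rmA)", "carry(b3,left)", "free(right)", "robot_in(rmA)"]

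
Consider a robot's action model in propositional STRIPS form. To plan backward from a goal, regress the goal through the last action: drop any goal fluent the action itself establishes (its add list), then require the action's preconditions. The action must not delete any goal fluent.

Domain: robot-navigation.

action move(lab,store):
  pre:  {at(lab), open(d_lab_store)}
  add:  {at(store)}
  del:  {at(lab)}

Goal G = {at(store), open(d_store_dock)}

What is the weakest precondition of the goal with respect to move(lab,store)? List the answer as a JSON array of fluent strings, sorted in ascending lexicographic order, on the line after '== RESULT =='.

Regress:
  G ∩ del = {}  (empty — regression defined)
  G \ add = {at(store), open(d_store_dock)} \ {at(store)} = {open(d_store_dock)}
  ∪ pre   = {open(d_store_dock)} ∪ {at(lab), open(d_lab_store)}
          = {at(lab), open(d_lab_store), open(d_store_dock)}

== RESULT ==
["at(lab)", "open(d_lab_store)", "open(d_store_dock)"]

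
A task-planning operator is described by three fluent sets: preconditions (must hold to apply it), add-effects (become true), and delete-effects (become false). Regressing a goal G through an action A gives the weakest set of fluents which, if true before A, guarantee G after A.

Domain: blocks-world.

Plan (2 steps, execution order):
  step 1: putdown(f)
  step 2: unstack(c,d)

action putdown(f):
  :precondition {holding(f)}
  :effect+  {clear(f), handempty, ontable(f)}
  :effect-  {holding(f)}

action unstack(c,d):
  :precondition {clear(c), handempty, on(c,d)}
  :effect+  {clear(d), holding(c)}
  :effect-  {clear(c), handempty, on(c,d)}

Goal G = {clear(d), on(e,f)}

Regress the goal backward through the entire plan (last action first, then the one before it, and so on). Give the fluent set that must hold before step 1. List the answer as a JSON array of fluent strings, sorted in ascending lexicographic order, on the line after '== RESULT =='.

Regress step by step:
  through step 2 (unstack(c,d)): drop {clear(d)}, keep {on(e,f)}, require {clear(c), handempty, on(c,d)}
    → {clear(c), handempty, on(c,d), on(e,f)}
  through step 1 (putdown(f)): drop {handempty}, keep {clear(c), on(c,d), on(e,f)}, require {holding(f)}
    → {clear(c), holding(f), on(c,d), on(e,f)}

== RESULT ==
["clear(c)", "holding(f)", "on(c,d)", "on(e,f)"]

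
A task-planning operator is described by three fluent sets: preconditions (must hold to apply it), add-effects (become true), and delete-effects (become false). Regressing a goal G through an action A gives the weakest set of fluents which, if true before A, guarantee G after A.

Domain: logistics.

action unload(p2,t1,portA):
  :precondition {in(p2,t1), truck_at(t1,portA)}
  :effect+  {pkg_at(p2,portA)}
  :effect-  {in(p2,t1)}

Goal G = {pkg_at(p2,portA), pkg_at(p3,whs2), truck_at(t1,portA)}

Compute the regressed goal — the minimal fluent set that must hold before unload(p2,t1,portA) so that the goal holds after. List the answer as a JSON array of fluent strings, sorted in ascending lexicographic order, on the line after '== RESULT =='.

Compute (G \ add) ∪ pre:
  G ∩ del = {}  (empty — regression defined)
  G \ add = {pkg_at(p2,portA), pkg_at(p3,whs2), truck_at(t1,portA)} \ {pkg_at(p2,portA)} = {pkg_at(p3,whs2), truck_at(t1,portA)}
  ∪ pre   = {pkg_at(p3,whs2), truck_at(t1,portA)} ∪ {in(p2,t1), truck_at(t1,portA)}
          = {in(p2,t1), pkg_at(p3,whs2), truck_at(t1,portA)}

== RESULT ==
["in(p2,t1)", "pkg_at(p3,whs2)", "truck_at(t1,portA)"]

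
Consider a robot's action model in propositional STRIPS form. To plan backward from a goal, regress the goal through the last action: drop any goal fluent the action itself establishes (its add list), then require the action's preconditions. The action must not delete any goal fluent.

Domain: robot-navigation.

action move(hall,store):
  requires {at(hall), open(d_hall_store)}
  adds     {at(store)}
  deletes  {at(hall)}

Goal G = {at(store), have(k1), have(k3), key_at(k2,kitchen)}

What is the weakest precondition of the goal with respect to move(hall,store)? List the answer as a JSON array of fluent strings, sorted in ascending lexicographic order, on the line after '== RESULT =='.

Regress:
  G ∩ del = {}  (empty — regression defined)
  G \ add = {at(store), have(k1), have(k3), key_at(k2,kitchen)} \ {at(store)} = {have(k1), have(k3), key_at(k2,kitchen)}
  ∪ pre   = {have(k1), have(k3), key_at(k2,kitchen)} ∪ {at(hall), open(d_hall_store)}
          = {at(hall), have(k1), have(k3), key_at(k2,kitchen), open(d_hall_store)}

== RESULT ==
["at(hall)", "have(k1)", "have(k3)", "key_at(k2,kitchen)", "open(d_hall_store)"]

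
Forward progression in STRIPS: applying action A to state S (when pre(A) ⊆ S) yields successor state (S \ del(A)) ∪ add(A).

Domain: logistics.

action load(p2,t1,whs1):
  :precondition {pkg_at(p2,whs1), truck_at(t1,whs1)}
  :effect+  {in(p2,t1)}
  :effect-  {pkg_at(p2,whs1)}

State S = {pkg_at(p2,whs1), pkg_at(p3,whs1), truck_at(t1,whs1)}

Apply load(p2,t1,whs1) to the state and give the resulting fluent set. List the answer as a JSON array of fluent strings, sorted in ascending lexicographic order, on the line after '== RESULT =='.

Progress:
  pre ⊆ S: {pkg_at(p2,whs1), truck_at(t1,whs1)} ⊆ S  — applicable
  S \ del = {pkg_at(p3,whs1), truck_at(t1,whs1)}
  ∪ add   = {in(p2,t1), pkg_at(p3,whs1), truck_at(t1,whs1)}

== RESULT ==
["in(p2,t1)", "pkg_at(p3,whs1)", "truck_at(t1,whs1)"]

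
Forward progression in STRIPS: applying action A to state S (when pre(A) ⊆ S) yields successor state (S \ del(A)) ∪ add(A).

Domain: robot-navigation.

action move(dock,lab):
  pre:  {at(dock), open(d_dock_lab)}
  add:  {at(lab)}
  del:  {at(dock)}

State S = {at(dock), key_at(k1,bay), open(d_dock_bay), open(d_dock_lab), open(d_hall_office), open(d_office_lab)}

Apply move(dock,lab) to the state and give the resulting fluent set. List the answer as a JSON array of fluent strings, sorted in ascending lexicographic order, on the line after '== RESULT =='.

Compute (S \ del) ∪ add:
  pre ⊆ S: {at(dock), open(d_dock_lab)} ⊆ S  — applicable
  S \ del = {key_at(k1,bay), open(d_dock_bay), open(d_dock_lab), open(d_hall_office), open(d_office_lab)}
  ∪ add   = {at(lab), key_at(k1,bay), open(d_dock_bay), open(d_dock_lab), open(d_hall_office), open(d_office_lab)}

== RESULT ==
["at(lab)", "key_at(k1,bay)", "open(d_dock_bay)", "open(d_dock_lab)", "open(d_hall_office)", "open(d_office_lab)"]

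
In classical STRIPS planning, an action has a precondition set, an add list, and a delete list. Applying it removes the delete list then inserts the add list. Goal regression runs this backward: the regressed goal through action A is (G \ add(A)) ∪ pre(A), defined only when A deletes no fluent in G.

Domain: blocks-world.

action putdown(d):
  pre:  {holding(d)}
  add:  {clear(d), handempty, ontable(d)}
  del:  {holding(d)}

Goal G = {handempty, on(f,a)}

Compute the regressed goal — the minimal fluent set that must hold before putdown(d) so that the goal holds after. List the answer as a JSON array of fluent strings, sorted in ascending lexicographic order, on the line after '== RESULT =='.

Compute (G \ add) ∪ pre:
  G ∩ del = {}  (empty — regression defined)
  G \ add = {handempty, on(f,a)} \ {clear(d), handempty, ontable(d)} = {on(f,a)}
  ∪ pre   = {on(f,a)} ∪ {holding(d)}
          = {holding(d), on(f,a)}

== RESULT ==
["holding(d)", "on(f,a)"]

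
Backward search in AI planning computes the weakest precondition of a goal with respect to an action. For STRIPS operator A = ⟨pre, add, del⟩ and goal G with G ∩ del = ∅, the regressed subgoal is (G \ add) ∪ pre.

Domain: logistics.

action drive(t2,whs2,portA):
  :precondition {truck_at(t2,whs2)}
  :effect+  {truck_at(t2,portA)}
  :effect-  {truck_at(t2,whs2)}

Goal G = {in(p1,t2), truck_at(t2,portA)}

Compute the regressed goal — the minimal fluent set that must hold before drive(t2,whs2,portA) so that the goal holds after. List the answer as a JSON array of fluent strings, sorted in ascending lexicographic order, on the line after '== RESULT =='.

Regress:
  G ∩ del = {}  (empty — regression defined)
  G \ add = {in(p1,t2), truck_at(t2,portA)} \ {truck_at(t2,portA)} = {in(p1,t2)}
  ∪ pre   = {in(p1,t2)} ∪ {truck_at(t2,whs2)}
          = {in(p1,t2), truck_at(t2,whs2)}

== RESULT ==
["in(p1,t2)", "truck_at(t2,whs2)"]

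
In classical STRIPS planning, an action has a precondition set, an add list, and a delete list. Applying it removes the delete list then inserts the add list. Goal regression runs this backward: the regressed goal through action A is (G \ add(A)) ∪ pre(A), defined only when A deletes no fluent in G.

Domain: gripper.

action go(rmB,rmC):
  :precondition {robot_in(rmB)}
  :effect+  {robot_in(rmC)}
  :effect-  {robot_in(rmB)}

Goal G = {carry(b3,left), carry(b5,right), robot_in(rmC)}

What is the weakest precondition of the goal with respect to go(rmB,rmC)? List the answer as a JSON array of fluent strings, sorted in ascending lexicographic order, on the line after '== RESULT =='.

Regress:
  G ∩ del = {}  (empty — regression defined)
  G \ add = {carry(b3,left), carry(b5,right), robot_in(rmC)} \ {robot_in(rmC)} = {carry(b3,left), carry(b5,right)}
  ∪ pre   = {carry(b3,left), carry(b5,right)} ∪ {robot_in(rmB)}
          = {carry(b3,left), carry(b5,right), robot_in(rmB)}

== RESULT ==
["carry(b3,left)", "carry(b5,right)", "robot_in(rmB)"]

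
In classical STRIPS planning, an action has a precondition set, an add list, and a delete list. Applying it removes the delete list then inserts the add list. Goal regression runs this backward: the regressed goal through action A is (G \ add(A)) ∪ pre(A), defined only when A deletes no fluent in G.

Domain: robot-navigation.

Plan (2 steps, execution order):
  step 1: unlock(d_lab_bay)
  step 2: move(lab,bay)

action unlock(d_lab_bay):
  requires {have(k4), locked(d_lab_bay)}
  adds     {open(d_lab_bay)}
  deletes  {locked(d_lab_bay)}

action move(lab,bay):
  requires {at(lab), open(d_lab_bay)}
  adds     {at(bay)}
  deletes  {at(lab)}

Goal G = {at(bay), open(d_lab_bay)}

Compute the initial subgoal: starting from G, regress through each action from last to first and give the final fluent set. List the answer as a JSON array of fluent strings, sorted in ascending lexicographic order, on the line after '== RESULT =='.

Work backward from the goal:
  through step 2 (move(lab,bay)): drop {at(bay)}, keep {open(d_lab_bay)}, require {at(lab), open(d_lab_bay)}
    → {at(lab), open(d_lab_bay)}
  through step 1 (unlock(d_lab_bay)): drop {open(d_lab_bay)}, keep {at(lab)}, require {have(k4), locked(d_lab_bay)}
    → {at(lab), have(k4), locked(d_lab_bay)}

== RESULT ==
["at(lab)", "have(k4)", "locked(d_lab_bay)"]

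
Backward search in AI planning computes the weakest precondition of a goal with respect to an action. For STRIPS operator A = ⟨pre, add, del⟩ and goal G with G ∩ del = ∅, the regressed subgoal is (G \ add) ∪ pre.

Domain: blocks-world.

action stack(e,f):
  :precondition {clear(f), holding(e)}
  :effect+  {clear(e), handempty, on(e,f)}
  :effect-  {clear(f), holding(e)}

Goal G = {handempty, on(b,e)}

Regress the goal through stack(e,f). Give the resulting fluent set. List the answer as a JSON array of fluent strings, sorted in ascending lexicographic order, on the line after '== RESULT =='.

Compute (G \ add) ∪ pre:
  G ∩ del = {}  (empty — regression defined)
  G \ add = {handempty, on(b,e)} \ {clear(e), handempty, on(e,f)} = {on(b,e)}
  ∪ pre   = {on(b,e)} ∪ {clear(f), holding(e)}
          = {clear(f), holding(e), on(b,e)}

== RESULT ==
["clear(f)", "holding(e)", "on(b,e)"]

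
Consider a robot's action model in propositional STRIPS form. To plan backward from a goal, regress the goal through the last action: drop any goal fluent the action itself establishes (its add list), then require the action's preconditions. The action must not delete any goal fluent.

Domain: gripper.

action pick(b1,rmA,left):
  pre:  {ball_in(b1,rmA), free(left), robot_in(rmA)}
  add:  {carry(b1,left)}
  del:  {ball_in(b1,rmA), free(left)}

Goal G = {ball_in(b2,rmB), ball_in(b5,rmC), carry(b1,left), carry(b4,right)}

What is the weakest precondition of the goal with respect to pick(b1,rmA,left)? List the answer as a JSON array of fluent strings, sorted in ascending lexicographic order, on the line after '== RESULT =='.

Regress:
  G ∩ del = {}  (empty — regression defined)
  G \ add = {ball_in(b2,rmB), ball_in(b5,rmC), carry(b1,left), carry(b4,right)} \ {carry(b1,left)} = {ball_in(b2,rmB), ball_in(b5,rmC), carry(b4,right)}
  ∪ pre   = {ball_in(b2,rmB), ball_in(b5,rmC), carry(b4,right)} ∪ {ball_in(b1,rmA), free(left), robot_in(rmA)}
          = {ball_in(b1,rmA), ball_in(b2,rmB), ball_in(b5,rmC), carry(b4,right), free(left), robot_in(rmA)}

== RESULT ==
["ball_in(b1,rmA)", "ball_in(b2,rmB)", "ball_in(b5,rmC)", "carry(b4,right)", "free(left)", "robot_in(rmA)"]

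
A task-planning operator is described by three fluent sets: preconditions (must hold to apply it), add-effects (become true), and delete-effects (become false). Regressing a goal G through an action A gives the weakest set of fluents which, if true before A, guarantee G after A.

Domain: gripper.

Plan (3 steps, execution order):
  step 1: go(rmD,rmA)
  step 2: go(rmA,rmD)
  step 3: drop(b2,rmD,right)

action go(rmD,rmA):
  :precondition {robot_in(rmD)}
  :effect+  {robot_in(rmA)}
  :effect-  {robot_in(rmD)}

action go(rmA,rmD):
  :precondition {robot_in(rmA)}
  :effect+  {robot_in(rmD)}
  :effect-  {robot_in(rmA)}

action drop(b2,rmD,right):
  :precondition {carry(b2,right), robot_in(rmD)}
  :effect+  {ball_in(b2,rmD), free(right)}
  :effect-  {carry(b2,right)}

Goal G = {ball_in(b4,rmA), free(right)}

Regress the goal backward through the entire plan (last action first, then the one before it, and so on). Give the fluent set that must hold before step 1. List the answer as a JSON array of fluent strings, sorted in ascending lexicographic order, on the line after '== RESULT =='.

Regress step by step:
  through step 3 (drop(b2,rmD,right)): drop {free(right)}, keep {ball_in(b4,rmA)}, require {carry(b2,right), robot_in(rmD)}
    → {ball_in(b4,rmA), carry(b2,right), robot_in(rmD)}
  through step 2 (go(rmA,rmD)): drop {robot_in(rmD)}, keep {ball_in(b4,rmA), carry(b2,right)}, require {robot_in(rmA)}
    → {ball_in(b4,rmA), carry(b2,right), robot_in(rmA)}
  through step 1 (go(rmD,rmA)): drop {robot_in(rmA)}, keep {ball_in(b4,rmA), carry(b2,right)}, require {robot_in(rmD)}
    → {ball_in(b4,rmA), carry(b2,right), robot_in(rmD)}

== RESULT ==
["ball_in(b4,rmA)", "carry(b2,right)", "robot_in(rmD)"]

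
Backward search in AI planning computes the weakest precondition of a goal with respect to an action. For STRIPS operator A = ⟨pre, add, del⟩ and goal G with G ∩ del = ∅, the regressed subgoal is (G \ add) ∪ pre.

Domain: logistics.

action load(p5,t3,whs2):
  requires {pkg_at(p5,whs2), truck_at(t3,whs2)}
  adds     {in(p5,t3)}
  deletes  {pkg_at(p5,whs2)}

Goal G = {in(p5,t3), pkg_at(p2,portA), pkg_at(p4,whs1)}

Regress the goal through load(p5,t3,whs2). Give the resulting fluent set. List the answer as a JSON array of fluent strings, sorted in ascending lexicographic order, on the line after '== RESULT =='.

Compute (G \ add) ∪ pre:
  G ∩ del = {}  (empty — regression defined)
  G \ add = {in(p5,t3), pkg_at(p2,portA), pkg_at(p4,whs1)} \ {in(p5,t3)} = {pkg_at(p2,portA), pkg_at(p4,whs1)}
  ∪ pre   = {pkg_at(p2,portA), pkg_at(p4,whs1)} ∪ {pkg_at(p5,whs2), truck_at(t3,whs2)}
          = {pkg_at(p2,portA), pkg_at(p4,whs1), pkg_at(p5,whs2), truck_at(t3,whs2)}

== RESULT ==
["pkg_at(p2,portA)", "pkg_at(p4,whs1)", "pkg_at(p5,whs2)", "truck_at(t3,whs2)"]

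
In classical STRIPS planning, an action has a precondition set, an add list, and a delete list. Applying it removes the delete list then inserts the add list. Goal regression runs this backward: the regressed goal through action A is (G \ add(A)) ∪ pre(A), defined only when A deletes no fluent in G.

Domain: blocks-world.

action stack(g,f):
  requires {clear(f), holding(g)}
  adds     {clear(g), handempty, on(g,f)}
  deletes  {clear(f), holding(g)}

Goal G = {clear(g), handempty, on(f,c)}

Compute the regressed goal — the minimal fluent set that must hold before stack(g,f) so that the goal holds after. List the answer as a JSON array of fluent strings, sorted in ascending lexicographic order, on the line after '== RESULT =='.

Regress:
  G ∩ del = {}  (empty — regression defined)
  G \ add = {clear(g), handempty, on(f,c)} \ {clear(g), handempty, on(g,f)} = {on(f,c)}
  ∪ pre   = {on(f,c)} ∪ {clear(f), holding(g)}
          = {clear(f), holding(g), on(f,c)}

== RESULT ==
["clear(f)", "holding(g)", "on(f,c)"]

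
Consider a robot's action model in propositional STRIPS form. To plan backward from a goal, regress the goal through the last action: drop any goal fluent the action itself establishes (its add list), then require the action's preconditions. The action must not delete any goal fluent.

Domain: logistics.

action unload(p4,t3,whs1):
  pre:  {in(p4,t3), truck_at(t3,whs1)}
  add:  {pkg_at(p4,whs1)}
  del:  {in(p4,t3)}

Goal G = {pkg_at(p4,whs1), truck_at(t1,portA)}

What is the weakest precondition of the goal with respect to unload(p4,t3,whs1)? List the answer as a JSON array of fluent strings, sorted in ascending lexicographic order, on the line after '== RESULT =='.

Compute (G \ add) ∪ pre:
  G ∩ del = {}  (empty — regression defined)
  G \ add = {pkg_at(p4,whs1), truck_at(t1,portA)} \ {pkg_at(p4,whs1)} = {truck_at(t1,portA)}
  ∪ pre   = {truck_at(t1,portA)} ∪ {in(p4,t3), truck_at(t3,whs1)}
          = {in(p4,t3), truck_at(t1,portA), truck_at(t3,whs1)}

== RESULT ==
["in(p4,t3)", "truck_at(t1,portA)", "truck_at(t3,whs1)"]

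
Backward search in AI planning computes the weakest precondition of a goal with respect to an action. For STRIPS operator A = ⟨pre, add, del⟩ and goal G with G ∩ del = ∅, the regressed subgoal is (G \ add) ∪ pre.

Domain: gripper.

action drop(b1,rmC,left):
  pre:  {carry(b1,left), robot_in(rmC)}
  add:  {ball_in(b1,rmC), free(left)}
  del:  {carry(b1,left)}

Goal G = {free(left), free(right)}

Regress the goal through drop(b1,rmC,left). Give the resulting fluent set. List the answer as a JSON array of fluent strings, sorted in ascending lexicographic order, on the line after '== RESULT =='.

Regress:
  G ∩ del = {}  (empty — regression defined)
  G \ add = {free(left), free(right)} \ {ball_in(b1,rmC), free(left)} = {free(right)}
  ∪ pre   = {free(right)} ∪ {carry(b1,left), robot_in(rmC)}
          = {carry(b1,left), free(right), robot_in(rmC)}

== RESULT ==
["carry(b1,left)", "free(right)", "robot_in(rmC)"]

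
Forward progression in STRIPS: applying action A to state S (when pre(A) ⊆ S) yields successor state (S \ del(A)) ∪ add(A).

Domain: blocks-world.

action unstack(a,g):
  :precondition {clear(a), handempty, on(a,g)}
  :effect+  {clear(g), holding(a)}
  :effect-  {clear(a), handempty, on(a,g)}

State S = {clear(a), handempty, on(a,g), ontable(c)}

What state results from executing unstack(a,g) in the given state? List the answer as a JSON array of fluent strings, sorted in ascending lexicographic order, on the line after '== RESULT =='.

Compute (S \ del) ∪ add:
  pre ⊆ S: {clear(a), handempty, on(a,g)} ⊆ S  — applicable
  S \ del = {ontable(c)}
  ∪ add   = {clear(g), holding(a), ontable(c)}

== RESULT ==
["clear(g)", "holding(a)", "ontable(c)"]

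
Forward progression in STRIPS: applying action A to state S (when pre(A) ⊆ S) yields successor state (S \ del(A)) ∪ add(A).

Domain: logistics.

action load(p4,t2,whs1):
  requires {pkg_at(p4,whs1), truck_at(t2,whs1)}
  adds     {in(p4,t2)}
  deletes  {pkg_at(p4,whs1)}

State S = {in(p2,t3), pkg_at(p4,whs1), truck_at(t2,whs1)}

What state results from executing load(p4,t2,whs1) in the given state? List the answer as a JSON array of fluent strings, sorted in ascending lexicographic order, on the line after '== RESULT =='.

Progress:
  pre ⊆ S: {pkg_at(p4,whs1), truck_at(t2,whs1)} ⊆ S  — applicable
  S \ del = {in(p2,t3), truck_at(t2,whs1)}
  ∪ add   = {in(p2,t3), in(p4,t2), truck_at(t2,whs1)}

== RESULT ==
["in(p2,t3)", "in(p4,t2)", "truck_at(t2,whs1)"]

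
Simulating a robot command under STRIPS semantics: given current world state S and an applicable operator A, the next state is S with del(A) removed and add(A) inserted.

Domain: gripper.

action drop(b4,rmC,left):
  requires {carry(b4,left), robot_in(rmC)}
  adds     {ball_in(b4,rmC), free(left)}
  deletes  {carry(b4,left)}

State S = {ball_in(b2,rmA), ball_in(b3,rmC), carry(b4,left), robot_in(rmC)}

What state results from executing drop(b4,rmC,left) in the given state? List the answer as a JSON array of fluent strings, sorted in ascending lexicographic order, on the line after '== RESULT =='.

Compute (S \ del) ∪ add:
  pre ⊆ S: {carry(b4,left), robot_in(rmC)} ⊆ S  — applicable
  S \ del = {ball_in(b2,rmA), ball_in(b3,rmC), robot_in(rmC)}
  ∪ add   = {ball_in(b2,rmA), ball_in(b3,rmC), ball_in(b4,rmC), free(left), robot_in(rmC)}

== RESULT ==
["ball_in(b2,rmA)", "ball_in(b3,rmC)", "ball_in(b4,rmC)", "free(left)", "robot_in(rmC)"]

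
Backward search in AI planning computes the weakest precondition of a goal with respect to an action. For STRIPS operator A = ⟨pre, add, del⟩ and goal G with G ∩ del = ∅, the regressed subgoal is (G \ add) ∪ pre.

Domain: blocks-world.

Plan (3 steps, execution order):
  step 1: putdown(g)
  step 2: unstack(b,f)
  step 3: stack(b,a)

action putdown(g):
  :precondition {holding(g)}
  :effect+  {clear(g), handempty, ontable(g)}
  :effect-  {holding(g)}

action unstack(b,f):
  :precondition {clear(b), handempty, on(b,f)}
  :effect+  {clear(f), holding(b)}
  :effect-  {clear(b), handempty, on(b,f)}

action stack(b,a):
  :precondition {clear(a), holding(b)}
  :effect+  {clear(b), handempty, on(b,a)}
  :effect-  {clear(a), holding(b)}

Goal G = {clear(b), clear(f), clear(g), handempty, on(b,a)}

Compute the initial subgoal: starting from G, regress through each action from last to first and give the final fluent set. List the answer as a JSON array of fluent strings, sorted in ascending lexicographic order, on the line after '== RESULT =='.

Regress step by step:
  through step 3 (stack(b,a)): drop {clear(b), handempty, on(b,a)}, keep {clear(f), clear(g)}, require {clear(a), holding(b)}
    → {clear(a), clear(f), clear(g), holding(b)}
  through step 2 (unstack(b,f)): drop {clear(f), holding(b)}, keep {clear(a), clear(g)}, require {clear(b), handempty, on(b,f)}
    → {clear(a), clear(b), clear(g), handempty, on(b,f)}
  through step 1 (putdown(g)): drop {clear(g), handempty}, keep {clear(a), clear(b), on(b,f)}, require {holding(g)}
    → {clear(a), clear(b), holding(g), on(b,f)}

== RESULT ==
["clear(a)", "clear(b)", "holding(g)", "on(b,f)"]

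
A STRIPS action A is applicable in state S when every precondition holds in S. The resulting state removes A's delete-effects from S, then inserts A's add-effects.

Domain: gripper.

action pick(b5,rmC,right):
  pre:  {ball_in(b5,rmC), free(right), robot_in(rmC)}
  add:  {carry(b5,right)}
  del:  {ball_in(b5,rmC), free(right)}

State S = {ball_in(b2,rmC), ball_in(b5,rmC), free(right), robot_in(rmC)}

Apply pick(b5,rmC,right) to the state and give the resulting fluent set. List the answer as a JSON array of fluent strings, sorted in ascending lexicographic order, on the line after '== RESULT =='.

Compute (S \ del) ∪ add:
  pre ⊆ S: {ball_in(b5,rmC), free(right), robot_in(rmC)} ⊆ S  — applicable
  S \ del = {ball_in(b2,rmC), robot_in(rmC)}
  ∪ add   = {ball_in(b2,rmC), carry(b5,right), robot_in(rmC)}

== RESULT ==
["ball_in(b2,rmC)", "carry(b5,right)", "robot_in(rmC)"]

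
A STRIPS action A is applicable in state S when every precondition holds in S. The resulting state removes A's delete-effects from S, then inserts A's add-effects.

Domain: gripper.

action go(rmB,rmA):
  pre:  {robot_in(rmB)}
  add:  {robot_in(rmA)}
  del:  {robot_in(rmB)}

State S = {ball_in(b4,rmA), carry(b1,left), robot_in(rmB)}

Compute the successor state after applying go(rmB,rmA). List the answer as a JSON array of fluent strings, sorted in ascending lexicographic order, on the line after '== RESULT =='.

Progress:
  pre ⊆ S: {robot_in(rmB)} ⊆ S  — applicable
  S \ del = {ball_in(b4,rmA), carry(b1,left)}
  ∪ add   = {ball_in(b4,rmA), carry(b1,left), robot_in(rmA)}

== RESULT ==
["ball_in(b4,rmA)", "carry(b1,left)", "robot_in(rmA)"]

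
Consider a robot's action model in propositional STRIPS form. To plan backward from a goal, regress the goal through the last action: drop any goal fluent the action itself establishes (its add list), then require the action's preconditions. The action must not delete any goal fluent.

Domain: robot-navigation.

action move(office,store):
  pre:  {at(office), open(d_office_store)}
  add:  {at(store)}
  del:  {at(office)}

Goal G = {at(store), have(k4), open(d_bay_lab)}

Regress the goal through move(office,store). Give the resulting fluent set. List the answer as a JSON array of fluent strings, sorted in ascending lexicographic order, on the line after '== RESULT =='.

Regress:
  G ∩ del = {}  (empty — regression defined)
  G \ add = {at(store), have(k4), open(d_bay_lab)} \ {at(store)} = {have(k4), open(d_bay_lab)}
  ∪ pre   = {have(k4), open(d_bay_lab)} ∪ {at(office), open(d_office_store)}
          = {at(office), have(k4), open(d_bay_lab), open(d_office_store)}

== RESULT ==
["at(office)", "have(k4)", "open(d_bay_lab)", "open(d_office_store)"]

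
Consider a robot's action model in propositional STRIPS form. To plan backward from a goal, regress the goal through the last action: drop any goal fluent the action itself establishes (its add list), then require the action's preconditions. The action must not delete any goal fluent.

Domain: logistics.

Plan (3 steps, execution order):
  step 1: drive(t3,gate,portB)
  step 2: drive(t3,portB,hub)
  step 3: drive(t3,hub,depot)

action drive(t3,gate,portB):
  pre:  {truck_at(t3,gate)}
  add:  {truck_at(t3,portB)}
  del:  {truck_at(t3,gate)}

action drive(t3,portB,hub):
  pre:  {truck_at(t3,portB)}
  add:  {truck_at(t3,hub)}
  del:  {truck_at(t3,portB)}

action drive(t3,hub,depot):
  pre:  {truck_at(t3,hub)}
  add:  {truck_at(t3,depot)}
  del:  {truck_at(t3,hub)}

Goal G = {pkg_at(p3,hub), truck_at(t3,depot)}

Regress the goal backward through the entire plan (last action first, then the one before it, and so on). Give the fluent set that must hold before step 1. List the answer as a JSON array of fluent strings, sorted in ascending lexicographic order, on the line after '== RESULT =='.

Regress step by step:
  through step 3 (drive(t3,hub,depot)): drop {truck_at(t3,depot)}, keep {pkg_at(p3,hub)}, require {truck_at(t3,hub)}
    → {pkg_at(p3,hub), truck_at(t3,hub)}
  through step 2 (drive(t3,portB,hub)): drop {truck_at(t3,hub)}, keep {pkg_at(p3,hub)}, require {truck_at(t3,portB)}
    → {pkg_at(p3,hub), truck_at(t3,portB)}
  through step 1 (drive(t3,gate,portB)): drop {truck_at(t3,portB)}, keep {pkg_at(p3,hub)}, require {truck_at(t3,gate)}
    → {pkg_at(p3,hub), truck_at(t3,gate)}

== RESULT ==
["pkg_at(p3,hub)", "truck_at(t3,gate)"]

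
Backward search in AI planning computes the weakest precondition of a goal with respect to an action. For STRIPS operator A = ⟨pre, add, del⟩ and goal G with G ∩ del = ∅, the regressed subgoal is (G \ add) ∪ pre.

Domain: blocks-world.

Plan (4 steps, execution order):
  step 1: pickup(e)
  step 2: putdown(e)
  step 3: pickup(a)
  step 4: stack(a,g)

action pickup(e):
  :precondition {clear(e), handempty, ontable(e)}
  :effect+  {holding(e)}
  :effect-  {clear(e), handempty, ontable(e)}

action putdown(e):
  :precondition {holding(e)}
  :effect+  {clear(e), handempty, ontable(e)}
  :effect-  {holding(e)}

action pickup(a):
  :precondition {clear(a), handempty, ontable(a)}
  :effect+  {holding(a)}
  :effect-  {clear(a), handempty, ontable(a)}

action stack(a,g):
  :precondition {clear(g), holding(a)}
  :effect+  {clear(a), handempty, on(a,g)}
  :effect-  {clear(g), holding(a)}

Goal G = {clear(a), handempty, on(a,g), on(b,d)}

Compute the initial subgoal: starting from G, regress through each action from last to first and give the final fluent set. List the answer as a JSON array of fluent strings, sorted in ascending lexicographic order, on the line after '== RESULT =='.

Work backward from the goal:
  through step 4 (stack(a,g)): drop {clear(a), handempty, on(a,g)}, keep {on(b,d)}, require {clear(g), holding(a)}
    → {clear(g), holding(a), on(b,d)}
  through step 3 (pickup(a)): drop {holding(a)}, keep {clear(g), on(b,d)}, require {clear(a), handempty, ontable(a)}
    → {clear(a), clear(g), handempty, on(b,d), ontable(a)}
  through step 2 (putdown(e)): drop {handempty}, keep {clear(a), clear(g), on(b,d), ontable(a)}, require {holding(e)}
    → {clear(a), clear(g), holding(e), on(b,d), ontable(a)}
  through step 1 (pickup(e)): drop {holding(e)}, keep {clear(a), clear(g), on(b,d), ontable(a)}, require {clear(e), handempty, ontable(e)}
    → {clear(a), clear(e), clear(g), handempty, on(b,d), ontable(a), ontable(e)}

== RESULT ==
["clear(a)", "clear(e)", "clear(g)", "handempty", "on(b,d)", "ontable(a)", "ontable(e)"]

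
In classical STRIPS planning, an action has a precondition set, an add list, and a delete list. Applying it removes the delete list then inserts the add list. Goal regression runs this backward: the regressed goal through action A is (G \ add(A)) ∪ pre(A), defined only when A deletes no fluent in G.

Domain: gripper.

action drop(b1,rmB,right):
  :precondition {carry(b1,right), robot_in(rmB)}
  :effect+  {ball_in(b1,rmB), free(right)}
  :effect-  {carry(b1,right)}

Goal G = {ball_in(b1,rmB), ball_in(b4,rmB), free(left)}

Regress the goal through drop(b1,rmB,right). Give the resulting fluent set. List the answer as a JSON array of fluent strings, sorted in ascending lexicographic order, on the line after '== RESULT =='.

Regress:
  G ∩ del = {}  (empty — regression defined)
  G \ add = {ball_in(b1,rmB), ball_in(b4,rmB), free(left)} \ {ball_in(b1,rmB), free(right)} = {ball_in(b4,rmB), free(left)}
  ∪ pre   = {ball_in(b4,rmB), free(left)} ∪ {carry(b1,right), robot_in(rmB)}
          = {ball_in(b4,rmB), carry(b1,right), free(left), robot_in(rmB)}

== RESULT ==
["ball_in(b4,rmB)", "carry(b1,right)", "free(left)", "robot_in(rmB)"]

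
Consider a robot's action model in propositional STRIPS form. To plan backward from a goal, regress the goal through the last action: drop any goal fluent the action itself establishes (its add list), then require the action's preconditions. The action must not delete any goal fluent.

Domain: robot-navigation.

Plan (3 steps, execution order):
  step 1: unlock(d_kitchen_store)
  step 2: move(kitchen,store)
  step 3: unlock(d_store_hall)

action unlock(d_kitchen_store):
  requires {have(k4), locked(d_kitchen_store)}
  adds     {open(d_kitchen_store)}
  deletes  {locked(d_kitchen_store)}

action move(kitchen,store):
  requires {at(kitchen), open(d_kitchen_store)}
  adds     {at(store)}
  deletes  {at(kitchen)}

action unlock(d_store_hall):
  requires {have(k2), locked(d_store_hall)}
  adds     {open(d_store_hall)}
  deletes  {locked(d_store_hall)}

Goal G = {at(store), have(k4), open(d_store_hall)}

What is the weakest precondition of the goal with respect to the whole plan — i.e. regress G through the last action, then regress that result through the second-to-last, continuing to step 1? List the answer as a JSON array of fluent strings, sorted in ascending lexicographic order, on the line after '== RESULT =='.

Regress step by step:
  through step 3 (unlock(d_store_hall)): drop {open(d_store_hall)}, keep {at(store), have(k4)}, require {have(k2), locked(d_store_hall)}
    → {at(store), have(k2), have(k4), locked(d_store_hall)}
  through step 2 (move(kitchen,store)): drop {at(store)}, keep {have(k2), have(k4), locked(d_store_hall)}, require {at(kitchen), open(d_kitchen_store)}
    → {at(kitchen), have(k2), have(k4), locked(d_store_hall), open(d_kitchen_store)}
  through step 1 (unlock(d_kitchen_store)): drop {open(d_kitchen_store)}, keep {at(kitchen), have(k2), have(k4), locked(d_store_hall)}, require {have(k4), locked(d_kitchen_store)}
    → {at(kitchen), have(k2), have(k4), locked(d_kitchen_store), locked(d_store_hall)}

== RESULT ==
["at(kitchen)", "have(k2)", "have(k4)", "locked(d_kitchen_store)", "locked(d_store_hall)"]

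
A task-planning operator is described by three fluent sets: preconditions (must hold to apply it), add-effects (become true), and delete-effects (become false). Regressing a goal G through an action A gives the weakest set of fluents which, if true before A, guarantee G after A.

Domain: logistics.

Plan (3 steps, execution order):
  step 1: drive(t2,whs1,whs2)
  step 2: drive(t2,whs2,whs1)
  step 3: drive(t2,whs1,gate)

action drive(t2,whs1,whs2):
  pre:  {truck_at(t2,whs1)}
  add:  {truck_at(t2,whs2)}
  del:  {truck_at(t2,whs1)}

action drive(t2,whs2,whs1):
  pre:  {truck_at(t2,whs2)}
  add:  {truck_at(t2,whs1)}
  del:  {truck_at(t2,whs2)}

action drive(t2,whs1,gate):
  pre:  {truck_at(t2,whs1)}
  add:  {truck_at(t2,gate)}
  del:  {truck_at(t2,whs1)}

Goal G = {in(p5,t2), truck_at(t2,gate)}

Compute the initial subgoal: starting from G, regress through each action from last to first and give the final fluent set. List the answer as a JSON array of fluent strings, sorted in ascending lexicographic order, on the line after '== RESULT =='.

Regress step by step:
  through step 3 (drive(t2,whs1,gate)): drop {truck_at(t2,gate)}, keep {in(p5,t2)}, require {truck_at(t2,whs1)}
    → {in(p5,t2), truck_at(t2,whs1)}
  through step 2 (drive(t2,whs2,whs1)): drop {truck_at(t2,whs1)}, keep {in(p5,t2)}, require {truck_at(t2,whs2)}
    → {in(p5,t2), truck_at(t2,whs2)}
  through step 1 (drive(t2,whs1,whs2)): drop {truck_at(t2,whs2)}, keep {in(p5,t2)}, require {truck_at(t2,whs1)}
    → {in(p5,t2), truck_at(t2,whs1)}

== RESULT ==
["in(p5,t2)", "truck_at(t2,whs1)"]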